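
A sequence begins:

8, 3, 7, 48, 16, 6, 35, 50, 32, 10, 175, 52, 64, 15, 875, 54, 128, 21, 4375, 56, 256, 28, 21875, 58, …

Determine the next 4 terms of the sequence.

Split by position mod 4: positions 1, 5, 9, … form one track, and each other residue class forms its own.
Track A: 8, 16, 32, 64, 128, 256 — successive powers of 2.
Track B: 3, 6, 10, 15, 21, 28 — triangular numbers n(n+1)/2 for n = 2, 3, ….
Track C: 7, 35, 175, 875, 4375, 21875 — a geometric progression (common ratio 5).
Track D: 48, 50, 52, 54, 56, 58 — linear: a_n = 46 + 2·n.
Position 25 → track A, term 7 = 512.
Position 26 → track B, term 7 = 36.
Position 27 → track C, term 7 = 109375.
Position 28 falls in track D as its term 7, giving 60.

512, 36, 109375, 60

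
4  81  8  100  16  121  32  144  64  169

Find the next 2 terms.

128, 196

The terms cycle through 2 interleaved subsequences.
Subsequence A: 4, 8, 16, 32, 64 — powers of 2.
Subsequence B: 81, 100, 121, 144, 169 — consecutive squares n² from n = 9.
Position 11 → subsequence A, term 6 = 128.
The 12th slot belongs to subsequence B; its 6th term is 196.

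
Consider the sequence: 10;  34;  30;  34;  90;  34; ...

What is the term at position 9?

810

Split by position mod 2 into 2 tracks.
Subsequence A: 10, 30, 90 — multiplying by 3 each time.
Subsequence B: 34, 34, 34 — constant 34.
Position 9 → subsequence A, term 5 = 810.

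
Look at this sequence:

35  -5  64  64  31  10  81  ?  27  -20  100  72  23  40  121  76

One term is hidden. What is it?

68

Split by position mod 4 into 4 tracks.
Subsequence A: 35, 31, 27, 23 (arithmetic, step −4).
Subsequence B: -5, 10, -20, 40 (geometric with ratio -2).
Subsequence C: 64, 81, 100, 121 (perfect squares starting at 8²).
Subsequence D: 64, ?, 72, 76 (linear: a_n = 60 + 4·n).
Subsequence D's pattern makes the blank 68.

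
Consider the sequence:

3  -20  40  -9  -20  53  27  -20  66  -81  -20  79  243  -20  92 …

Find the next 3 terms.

-729, -20, 105

Split by position mod 3: positions 1, 4, 7, … form one track, and each other residue class forms its own.
Subsequence A: 3, -9, 27, -81, 243. Geometric with ratio -3.
Subsequence B: -20, -20, -20, -20, -20. Constant -20.
Subsequence C: 40, 53, 66, 79, 92. Adding 13 each time.
Position 16 falls in subsequence A as its term 6, giving -729.
The 17th slot belongs to subsequence B; its 6th term is -20.
Position 18 falls in subsequence C as its term 6, giving 105.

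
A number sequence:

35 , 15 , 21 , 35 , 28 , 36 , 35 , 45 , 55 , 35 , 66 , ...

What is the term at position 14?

Positions follow the repeating pattern ABB; grouping by letter gives 2 tracks.
Track A is 35, 35, 35, 35, which is the constant sequence 35.
Track B is 15, 21, 28, 36, 45, 55, 66, which is triangular numbers n(n+1)/2 for n = 5, 6, ….
Term 14 comes from track B (its 9th entry): 91.

91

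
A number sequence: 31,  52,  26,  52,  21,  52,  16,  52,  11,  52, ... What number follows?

Positions 1, 3, 5, … form one subsequence and positions 2, 4, 6, … form another.
Subsequence A: 31, 26, 21, 16, 11 — subtracting 5 each time.
Subsequence B: 52, 52, 52, 52, 52 — the constant sequence 52.
Term 11 comes from subsequence A (its 6th entry): 6.

6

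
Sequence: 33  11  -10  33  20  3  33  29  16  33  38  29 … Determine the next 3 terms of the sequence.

Taking every 3rd term gives 3 separate tracks.
Track A: 33, 33, 33, 33. Always 33.
Track B: 11, 20, 29, 38. Linear: a_n = 2 + 9·n.
Track C: -10, 3, 16, 29. Adding 13 each time.
Position 13 → track A, term 5 = 33.
Position 14 falls in track B as its term 5, giving 47.
Position 15 falls in track C as its term 5, giving 42.

33, 47, 42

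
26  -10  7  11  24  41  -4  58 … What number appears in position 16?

The slot pattern repeats as ABB (period 3), so there are 2 interleaved tracks.
Stream A: 26, 11, -4. Subtracting 15 each time.
Stream B: -10, 7, 24, 41, 58. Adding 17 each time.
Position 16 falls in stream A as its term 6, giving -49.

-49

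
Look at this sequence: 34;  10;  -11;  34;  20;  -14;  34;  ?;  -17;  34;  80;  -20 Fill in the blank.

Taking every 3rd term gives 3 separate tracks.
Subsequence A: 34, 34, 34, 34 — constant 34.
Subsequence B: 10, 20, ?, 80 — a geometric progression (common ratio 2).
Subsequence C: -11, -14, -17, -20 — arithmetic, step −3.
So the missing entry in subsequence B is 40.

40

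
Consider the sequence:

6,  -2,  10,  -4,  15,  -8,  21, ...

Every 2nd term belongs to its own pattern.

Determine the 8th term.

-16

Positions 1, 3, 5, … form one subsequence and positions 2, 4, 6, … form another.
Stream A: 6, 10, 15, 21. Triangular numbers n(n+1)/2 for n = 3, 4, ….
Stream B: -2, -4, -8. Geometric with ratio 2.
Position 8 falls in stream B as its term 4, giving -16.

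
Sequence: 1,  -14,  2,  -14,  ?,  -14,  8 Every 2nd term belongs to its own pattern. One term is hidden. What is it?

4

The terms cycle through 2 interleaved subsequences.
Subsequence A is 1, 2, ?, 8, which is powers of 2.
Subsequence B is -14, -14, -14, which is the constant sequence -14.
Subsequence A's pattern makes the blank 4.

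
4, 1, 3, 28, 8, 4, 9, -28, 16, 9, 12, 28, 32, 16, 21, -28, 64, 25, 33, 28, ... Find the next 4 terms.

128, 36, 54, -28

Read the sequence 4 terms at a time; column i is its own pattern.
Track A: 4, 8, 16, 32, 64 (successive powers of 2).
Track B: 1, 4, 9, 16, 25 (the squares 1², 2², 3², …).
Track C: 3, 9, 12, 21, 33 (each term equals the sum of the previous two).
Track D: 28, -28, 28, -28, 28 (the oscillation 28·(−1)^(n+1)).
Position 21 → track A, term 6 = 128.
Position 22 falls in track B as its term 6, giving 36.
Position 23 → track C, term 6 = 54.
The 24th slot belongs to track D; its 6th term is -28.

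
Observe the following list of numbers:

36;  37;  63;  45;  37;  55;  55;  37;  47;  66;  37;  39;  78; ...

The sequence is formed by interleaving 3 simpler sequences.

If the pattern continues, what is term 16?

Read the sequence 3 terms at a time; column i is its own pattern.
Stream A: 36, 45, 55, 66, 78 — the triangular numbers T_8, T_9, ….
Stream B: 37, 37, 37, 37 — constant 37.
Stream C: 63, 55, 47, 39 — linear: a_n = 71 − 8·n.
Term 16 comes from stream A (its 6th entry): 91.

91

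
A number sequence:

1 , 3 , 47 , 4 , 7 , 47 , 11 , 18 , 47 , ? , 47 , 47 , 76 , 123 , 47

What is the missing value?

29

The slot pattern repeats as AAB (period 3), so there are 2 interleaved tracks.
Stream A: 1, 3, 4, 7, 11, 18, ?, 47, 76, 123 — Fibonacci-style (each term is the sum of the two before it).
Stream B: 47, 47, 47, 47, 47 — always 47.
The gap is stream A's term 7; the rule gives 29.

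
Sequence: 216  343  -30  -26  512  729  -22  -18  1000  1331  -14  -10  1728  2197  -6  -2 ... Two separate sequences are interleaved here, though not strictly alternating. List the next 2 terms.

Reading positions in blocks of 4 reveals the pattern AABB — 2 tracks woven together.
Stream A: 216, 343, 512, 729, 1000, 1331, 1728, 2197 — the cubes 6³, 7³, 8³, ….
Stream B: -30, -26, -22, -18, -14, -10, -6, -2 — arithmetic, step +4.
Position 17 → stream A, term 9 = 2744.
Position 18 → stream A, term 10 = 3375.

2744, 3375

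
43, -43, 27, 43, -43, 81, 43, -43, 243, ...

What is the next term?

The slot pattern repeats as AAB (period 3), so there are 2 interleaved tracks.
Subsequence A is 43, -43, 43, -43, 43, -43, which is oscillating between 43 and -43.
Subsequence B is 27, 81, 243, which is successive powers of 3.
Position 10 → subsequence A, term 7 = 43.

43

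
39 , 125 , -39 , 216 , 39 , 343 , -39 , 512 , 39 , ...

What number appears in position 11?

Taking every 2nd term gives 2 separate tracks.
Track A: 39, -39, 39, -39, 39. Oscillating between 39 and -39.
Track B: 125, 216, 343, 512. The cubes 5³, 6³, 7³, ….
The 11th slot belongs to track A; its 6th term is -39.

-39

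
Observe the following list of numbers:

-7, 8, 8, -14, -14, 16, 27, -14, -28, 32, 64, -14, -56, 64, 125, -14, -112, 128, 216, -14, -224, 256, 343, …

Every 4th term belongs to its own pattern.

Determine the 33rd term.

Split by position mod 4 into 4 tracks.
Stream A is -7, -14, -28, -56, -112, -224, which is geometric with ratio 2.
Stream B is 8, 16, 32, 64, 128, 256, which is powers 2^3, 2^4, 2^5, ….
Stream C is 8, 27, 64, 125, 216, 343, which is the cubes 2³, 3³, 4³, ….
Stream D is -14, -14, -14, -14, -14, which is constant -14.
Position 33 falls in stream A as its term 9, giving -1792.

-1792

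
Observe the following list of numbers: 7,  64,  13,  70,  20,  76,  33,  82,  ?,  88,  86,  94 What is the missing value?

53

The terms cycle through 2 interleaved subsequences.
Subsequence A: 7, 13, 20, 33, ?, 86 (a Fibonacci-like recurrence a_n = a_{n-1} + a_{n-2}).
Subsequence B: 64, 70, 76, 82, 88, 94 (adding 6 each time).
Subsequence A's pattern makes the blank 53.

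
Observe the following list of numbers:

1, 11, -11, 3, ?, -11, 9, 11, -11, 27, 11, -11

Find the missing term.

Positions follow the repeating pattern ABB; grouping by letter gives 2 tracks.
Stream A: 1, 3, 9, 27 — powers of 3.
Stream B: 11, -11, ?, -11, 11, -11, 11, -11 — oscillating between 11 and -11.
Filling stream B at index 3 by its rule yields 11.

11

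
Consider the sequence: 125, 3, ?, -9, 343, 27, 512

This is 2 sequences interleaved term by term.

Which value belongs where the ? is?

216

Positions 1, 3, 5, … form one subsequence and positions 2, 4, 6, … form another.
Subsequence A: 125, ?, 343, 512 — the cubes 5³, 6³, 7³, ….
Subsequence B: 3, -9, 27 — a geometric progression (common ratio -3).
The gap is subsequence A's term 2; the rule gives 216.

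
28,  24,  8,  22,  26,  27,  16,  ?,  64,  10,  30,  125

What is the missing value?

28

Read the sequence 3 terms at a time; column i is its own pattern.
Stream A is 28, 22, 16, 10, which is subtracting 6 each time.
Stream B is 24, 26, ?, 30, which is arithmetic, step +2.
Stream C is 8, 27, 64, 125, which is consecutive cubes n³ from n = 2.
The gap is stream B's term 3; the rule gives 28.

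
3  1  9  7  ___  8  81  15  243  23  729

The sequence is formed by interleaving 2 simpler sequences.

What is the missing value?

27

The terms cycle through 2 interleaved subsequences.
Track A = 3, 9, ?, 81, 243, 729: successive powers of 3.
Track B = 1, 7, 8, 15, 23: a Fibonacci-like recurrence a_n = a_{n-1} + a_{n-2}.
The gap is track A's term 3; the rule gives 27.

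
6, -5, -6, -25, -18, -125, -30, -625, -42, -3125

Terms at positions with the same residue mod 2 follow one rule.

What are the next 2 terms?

-54, -15625

The terms cycle through 2 interleaved subsequences.
Subsequence A: 6, -6, -18, -30, -42 (arithmetic with common difference −12).
Subsequence B: -5, -25, -125, -625, -3125 (geometric, ×5 each step).
Term 11 comes from subsequence A (its 6th entry): -54.
Term 12 comes from subsequence B (its 6th entry): -15625.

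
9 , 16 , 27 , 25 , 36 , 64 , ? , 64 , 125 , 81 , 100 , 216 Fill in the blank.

Positions follow the repeating pattern AAB; grouping by letter gives 2 tracks.
Stream A: 9, 16, 25, 36, ?, 64, 81, 100. The squares 3², 4², 5², ….
Stream B: 27, 64, 125, 216. Consecutive cubes n³ from n = 3.
So the missing entry in stream A is 49.

49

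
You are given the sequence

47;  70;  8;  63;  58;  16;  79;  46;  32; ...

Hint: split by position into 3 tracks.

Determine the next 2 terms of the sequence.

Split by position mod 3: positions 1, 4, 7, … form one track, and each other residue class forms its own.
Track A: 47, 63, 79. Adding 16 each time.
Track B: 70, 58, 46. Linear: a_n = 82 − 12·n.
Track C: 8, 16, 32. Powers 2^3, 2^4, 2^5, ….
The 10th slot belongs to track A; its 4th term is 95.
Position 11 → track B, term 4 = 34.

95, 34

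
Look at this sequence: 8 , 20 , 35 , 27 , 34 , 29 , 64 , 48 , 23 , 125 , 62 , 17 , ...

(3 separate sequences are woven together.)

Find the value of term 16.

343

The terms cycle through 3 interleaved subsequences.
Track A is 8, 27, 64, 125, which is consecutive cubes n³ from n = 2.
Track B is 20, 34, 48, 62, which is arithmetic with common difference +14.
Track C is 35, 29, 23, 17, which is subtracting 6 each time.
Position 16 falls in track A as its term 6, giving 343.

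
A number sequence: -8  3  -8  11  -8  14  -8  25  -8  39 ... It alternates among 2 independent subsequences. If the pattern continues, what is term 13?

Taking every 2nd term gives 2 separate tracks.
Track A is -8, -8, -8, -8, -8, which is always -8.
Track B is 3, 11, 14, 25, 39, which is each term equals the sum of the previous two.
Position 13 → track A, term 7 = -8.

-8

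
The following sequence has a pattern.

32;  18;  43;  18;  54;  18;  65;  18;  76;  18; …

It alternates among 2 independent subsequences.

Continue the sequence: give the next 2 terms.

87, 18

Positions 1, 3, 5, … form one subsequence and positions 2, 4, 6, … form another.
Track A: 32, 43, 54, 65, 76 (adding 11 each time).
Track B: 18, 18, 18, 18, 18 (always 18).
The 11th slot belongs to track A; its 6th term is 87.
The 12th slot belongs to track B; its 6th term is 18.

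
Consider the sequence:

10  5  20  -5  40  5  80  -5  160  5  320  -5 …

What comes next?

640

The terms cycle through 2 interleaved subsequences.
Subsequence A is 10, 20, 40, 80, 160, 320, which is multiplying by 2 each time.
Subsequence B is 5, -5, 5, -5, 5, -5, which is the oscillation 5·(−1)^(n+1).
Position 13 → subsequence A, term 7 = 640.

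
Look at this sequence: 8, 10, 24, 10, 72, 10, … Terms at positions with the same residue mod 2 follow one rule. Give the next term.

The terms cycle through 2 interleaved subsequences.
Stream A = 8, 24, 72: multiplying by 3 each time.
Stream B = 10, 10, 10: the constant sequence 10.
The 7th slot belongs to stream A; its 4th term is 216.

216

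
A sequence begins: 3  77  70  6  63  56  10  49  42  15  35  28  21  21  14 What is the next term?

The slot pattern repeats as ABB (period 3), so there are 2 interleaved tracks.
Track A: 3, 6, 10, 15, 21. Triangular numbers starting at T_2.
Track B: 77, 70, 63, 56, 49, 42, 35, 28, 21, 14. Subtracting 7 each time.
Position 16 → track A, term 6 = 28.

28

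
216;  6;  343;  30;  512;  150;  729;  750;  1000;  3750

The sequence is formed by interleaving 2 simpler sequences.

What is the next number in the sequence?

1331

The terms cycle through 2 interleaved subsequences.
Subsequence A = 216, 343, 512, 729, 1000: the cubes 6³, 7³, 8³, ….
Subsequence B = 6, 30, 150, 750, 3750: geometric, ×5 each step.
Term 11 comes from subsequence A (its 6th entry): 1331.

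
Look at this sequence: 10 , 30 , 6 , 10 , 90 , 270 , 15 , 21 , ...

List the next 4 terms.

810, 2430, 28, 36

Positions follow the repeating pattern AABB; grouping by letter gives 2 tracks.
Subsequence A: 10, 30, 90, 270. Multiplying by 3 each time.
Subsequence B: 6, 10, 15, 21. Triangular numbers n(n+1)/2 for n = 3, 4, ….
Position 9 → subsequence A, term 5 = 810.
Position 10 falls in subsequence A as its term 6, giving 2430.
The 11th slot belongs to subsequence B; its 5th term is 28.
Term 12 comes from subsequence B (its 6th entry): 36.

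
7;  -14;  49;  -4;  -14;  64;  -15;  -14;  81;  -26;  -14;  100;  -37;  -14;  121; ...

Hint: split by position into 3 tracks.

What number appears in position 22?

-70

Read the sequence 3 terms at a time; column i is its own pattern.
Subsequence A: 7, -4, -15, -26, -37 — linear: a_n = 18 − 11·n.
Subsequence B: -14, -14, -14, -14, -14 — the constant sequence -14.
Subsequence C: 49, 64, 81, 100, 121 — consecutive squares n² from n = 7.
Position 22 falls in subsequence A as its term 8, giving -70.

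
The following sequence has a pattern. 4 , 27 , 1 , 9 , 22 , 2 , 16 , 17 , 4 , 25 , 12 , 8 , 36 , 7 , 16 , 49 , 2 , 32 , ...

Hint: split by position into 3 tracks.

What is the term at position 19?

64

Split by position mod 3: positions 1, 4, 7, … form one track, and each other residue class forms its own.
Track A: 4, 9, 16, 25, 36, 49. The squares 2², 3², 4², ….
Track B: 27, 22, 17, 12, 7, 2. Arithmetic with common difference −5.
Track C: 1, 2, 4, 8, 16, 32. Powers of 2.
Term 19 comes from track A (its 7th entry): 64.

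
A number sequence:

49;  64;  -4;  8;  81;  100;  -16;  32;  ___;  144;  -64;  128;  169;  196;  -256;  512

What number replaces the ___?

121

The slot pattern repeats as AABB (period 4), so there are 2 interleaved tracks.
Stream A: 49, 64, 81, 100, ?, 144, 169, 196. The squares 7², 8², 9², ….
Stream B: -4, 8, -16, 32, -64, 128, -256, 512. A geometric progression (common ratio -2).
Stream A's pattern makes the blank 121.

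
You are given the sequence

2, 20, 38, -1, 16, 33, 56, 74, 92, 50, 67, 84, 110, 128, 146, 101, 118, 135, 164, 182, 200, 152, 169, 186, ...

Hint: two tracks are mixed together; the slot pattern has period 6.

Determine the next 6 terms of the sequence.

218, 236, 254, 203, 220, 237

Reading positions in blocks of 6 reveals the pattern AAABBB — 2 tracks woven together.
Track A: 2, 20, 38, 56, 74, 92, 110, 128, 146, 164, 182, 200. Linear: a_n = -16 + 18·n.
Track B: -1, 16, 33, 50, 67, 84, 101, 118, 135, 152, 169, 186. Linear: a_n = -18 + 17·n.
The 25th slot belongs to track A; its 13th term is 218.
Position 26 falls in track A as its term 14, giving 236.
Term 27 comes from track A (its 15th entry): 254.
Position 28 falls in track B as its term 13, giving 203.
Position 29 falls in track B as its term 14, giving 220.
Term 30 comes from track B (its 15th entry): 237.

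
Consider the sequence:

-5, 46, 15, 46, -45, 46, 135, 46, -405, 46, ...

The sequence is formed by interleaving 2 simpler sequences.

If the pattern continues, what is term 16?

The terms cycle through 2 interleaved subsequences.
Track A: -5, 15, -45, 135, -405 (multiplying by -3 each time).
Track B: 46, 46, 46, 46, 46 (the constant sequence 46).
Position 16 falls in track B as its term 8, giving 46.

46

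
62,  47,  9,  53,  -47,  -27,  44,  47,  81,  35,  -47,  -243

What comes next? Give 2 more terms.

26, 47

Read the sequence 3 terms at a time; column i is its own pattern.
Track A: 62, 53, 44, 35. Linear: a_n = 71 − 9·n.
Track B: 47, -47, 47, -47. The oscillation 47·(−1)^(n+1).
Track C: 9, -27, 81, -243. A geometric progression (common ratio -3).
Term 13 comes from track A (its 5th entry): 26.
Term 14 comes from track B (its 5th entry): 47.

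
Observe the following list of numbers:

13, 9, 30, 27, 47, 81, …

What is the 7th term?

64

The terms cycle through 2 interleaved subsequences.
Track A: 13, 30, 47. Arithmetic with common difference +17.
Track B: 9, 27, 81. Successive powers of 3.
Position 7 → track A, term 4 = 64.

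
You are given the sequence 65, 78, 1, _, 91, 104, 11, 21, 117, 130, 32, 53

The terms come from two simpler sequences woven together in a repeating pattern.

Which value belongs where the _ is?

Positions follow the repeating pattern AABB; grouping by letter gives 2 tracks.
Stream A is 65, 78, 91, 104, 117, 130, which is adding 13 each time.
Stream B is 1, ?, 11, 21, 32, 53, which is a Fibonacci-like recurrence a_n = a_{n-1} + a_{n-2}.
The gap is stream B's term 2; the rule gives 10.

10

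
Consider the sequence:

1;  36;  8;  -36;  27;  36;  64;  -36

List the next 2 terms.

125, 36

Split by position mod 2 into 2 tracks.
Track A: 1, 8, 27, 64 — the cubes 1³, 2³, 3³, ….
Track B: 36, -36, 36, -36 — alternating ±36.
The 9th slot belongs to track A; its 5th term is 125.
Term 10 comes from track B (its 5th entry): 36.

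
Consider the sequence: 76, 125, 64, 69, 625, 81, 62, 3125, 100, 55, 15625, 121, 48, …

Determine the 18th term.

Split by position mod 3 into 3 tracks.
Track A: 76, 69, 62, 55, 48 — linear: a_n = 83 − 7·n.
Track B: 125, 625, 3125, 15625 — successive powers of 5.
Track C: 64, 81, 100, 121 — the squares 8², 9², 10², ….
The 18th slot belongs to track C; its 6th term is 169.

169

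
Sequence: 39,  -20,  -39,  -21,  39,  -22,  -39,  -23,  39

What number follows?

-24

Split by position mod 2 into 2 tracks.
Subsequence A: 39, -39, 39, -39, 39 — alternating ±39.
Subsequence B: -20, -21, -22, -23 — linear: a_n = -19 − n.
Position 10 falls in subsequence B as its term 5, giving -24.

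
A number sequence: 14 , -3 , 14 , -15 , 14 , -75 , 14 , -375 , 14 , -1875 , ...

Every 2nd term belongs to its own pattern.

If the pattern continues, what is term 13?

14

Positions 1, 3, 5, … form one subsequence and positions 2, 4, 6, … form another.
Track A: 14, 14, 14, 14, 14. Constant 14.
Track B: -3, -15, -75, -375, -1875. Multiplying by 5 each time.
Term 13 comes from track A (its 7th entry): 14.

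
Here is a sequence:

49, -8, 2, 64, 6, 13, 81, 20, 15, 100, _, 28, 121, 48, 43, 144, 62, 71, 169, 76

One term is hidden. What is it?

34

Read the sequence 3 terms at a time; column i is its own pattern.
Stream A: 49, 64, 81, 100, 121, 144, 169 (consecutive squares n² from n = 7).
Stream B: -8, 6, 20, ?, 48, 62, 76 (linear: a_n = -22 + 14·n).
Stream C: 2, 13, 15, 28, 43, 71 (each term equals the sum of the previous two).
The gap is stream B's term 4; the rule gives 34.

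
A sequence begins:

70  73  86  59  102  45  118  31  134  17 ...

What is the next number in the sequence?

Odd-indexed and even-indexed terms follow separate rules.
Track A is 70, 86, 102, 118, 134, which is arithmetic, step +16.
Track B is 73, 59, 45, 31, 17, which is arithmetic with common difference −14.
The 11th slot belongs to track A; its 6th term is 150.

150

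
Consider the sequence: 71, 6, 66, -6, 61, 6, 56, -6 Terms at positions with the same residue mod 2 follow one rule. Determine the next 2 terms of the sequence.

51, 6

The terms cycle through 2 interleaved subsequences.
Track A: 71, 66, 61, 56 — subtracting 5 each time.
Track B: 6, -6, 6, -6 — oscillating between 6 and -6.
Term 9 comes from track A (its 5th entry): 51.
Term 10 comes from track B (its 5th entry): 6.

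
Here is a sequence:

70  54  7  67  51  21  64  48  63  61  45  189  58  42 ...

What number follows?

The terms cycle through 3 interleaved subsequences.
Stream A is 70, 67, 64, 61, 58, which is linear: a_n = 73 − 3·n.
Stream B is 54, 51, 48, 45, 42, which is subtracting 3 each time.
Stream C is 7, 21, 63, 189, which is multiplying by 3 each time.
Position 15 falls in stream C as its term 5, giving 567.

567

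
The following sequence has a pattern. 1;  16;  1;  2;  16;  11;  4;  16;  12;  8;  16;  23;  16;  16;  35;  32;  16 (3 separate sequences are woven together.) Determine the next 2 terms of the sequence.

Split by position mod 3 into 3 tracks.
Track A is 1, 2, 4, 8, 16, 32, which is powers 2^0, 2^1, 2^2, ….
Track B is 16, 16, 16, 16, 16, 16, which is the constant sequence 16.
Track C is 1, 11, 12, 23, 35, which is a Fibonacci-like recurrence a_n = a_{n-1} + a_{n-2}.
Position 18 → track C, term 6 = 58.
Position 19 → track A, term 7 = 64.

58, 64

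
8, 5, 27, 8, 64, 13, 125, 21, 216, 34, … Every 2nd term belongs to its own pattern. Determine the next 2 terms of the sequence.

The terms cycle through 2 interleaved subsequences.
Stream A: 8, 27, 64, 125, 216 — perfect cubes starting at 2³.
Stream B: 5, 8, 13, 21, 34 — a Fibonacci-like recurrence a_n = a_{n-1} + a_{n-2}.
Term 11 comes from stream A (its 6th entry): 343.
The 12th slot belongs to stream B; its 6th term is 55.

343, 55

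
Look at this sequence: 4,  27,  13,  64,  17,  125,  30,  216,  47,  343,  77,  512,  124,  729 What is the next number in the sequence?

Positions 1, 3, 5, … form one subsequence and positions 2, 4, 6, … form another.
Subsequence A: 4, 13, 17, 30, 47, 77, 124. Fibonacci-style (each term is the sum of the two before it).
Subsequence B: 27, 64, 125, 216, 343, 512, 729. Perfect cubes starting at 3³.
Position 15 → subsequence A, term 8 = 201.

201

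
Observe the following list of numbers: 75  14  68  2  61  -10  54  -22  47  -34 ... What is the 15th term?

Split by position mod 2 into 2 tracks.
Track A: 75, 68, 61, 54, 47 — arithmetic with common difference −7.
Track B: 14, 2, -10, -22, -34 — arithmetic, step −12.
Position 15 falls in track A as its term 8, giving 26.

26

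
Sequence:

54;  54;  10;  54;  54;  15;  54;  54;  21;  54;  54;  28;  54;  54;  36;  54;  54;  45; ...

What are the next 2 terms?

Reading positions in blocks of 3 reveals the pattern AAB — 2 tracks woven together.
Stream A: 54, 54, 54, 54, 54, 54, 54, 54, 54, 54, 54, 54. Always 54.
Stream B: 10, 15, 21, 28, 36, 45. Triangular numbers starting at T_4.
The 19th slot belongs to stream A; its 13th term is 54.
The 20th slot belongs to stream A; its 14th term is 54.

54, 54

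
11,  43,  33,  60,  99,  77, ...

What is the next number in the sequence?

Odd-indexed and even-indexed terms follow separate rules.
Stream A is 11, 33, 99, which is geometric, ×3 each step.
Stream B is 43, 60, 77, which is linear: a_n = 26 + 17·n.
Term 7 comes from stream A (its 4th entry): 297.

297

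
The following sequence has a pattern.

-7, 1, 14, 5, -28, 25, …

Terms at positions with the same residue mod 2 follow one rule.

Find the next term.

56

The terms cycle through 2 interleaved subsequences.
Stream A = -7, 14, -28: multiplying by -2 each time.
Stream B = 1, 5, 25: powers 5^0, 5^1, 5^2, ….
Position 7 falls in stream A as its term 4, giving 56.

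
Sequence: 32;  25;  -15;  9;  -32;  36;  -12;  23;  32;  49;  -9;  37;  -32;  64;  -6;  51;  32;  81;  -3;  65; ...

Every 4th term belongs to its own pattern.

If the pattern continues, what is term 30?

144

The terms cycle through 4 interleaved subsequences.
Subsequence A is 32, -32, 32, -32, 32, which is alternating ±32.
Subsequence B is 25, 36, 49, 64, 81, which is consecutive squares n² from n = 5.
Subsequence C is -15, -12, -9, -6, -3, which is adding 3 each time.
Subsequence D is 9, 23, 37, 51, 65, which is arithmetic with common difference +14.
Term 30 comes from subsequence B (its 8th entry): 144.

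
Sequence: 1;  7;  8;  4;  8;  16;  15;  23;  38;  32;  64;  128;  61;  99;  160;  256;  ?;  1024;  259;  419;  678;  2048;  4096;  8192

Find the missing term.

512

The slot pattern repeats as AAABBB (period 6), so there are 2 interleaved tracks.
Track A: 1, 7, 8, 15, 23, 38, 61, 99, 160, 259, 419, 678 — each term equals the sum of the previous two.
Track B: 4, 8, 16, 32, 64, 128, 256, ?, 1024, 2048, 4096, 8192 — successive powers of 2.
Track B's pattern makes the blank 512.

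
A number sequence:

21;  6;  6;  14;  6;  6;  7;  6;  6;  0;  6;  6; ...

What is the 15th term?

6

The slot pattern repeats as ABB (period 3), so there are 2 interleaved tracks.
Stream A: 21, 14, 7, 0 — arithmetic with common difference −7.
Stream B: 6, 6, 6, 6, 6, 6, 6, 6 — always 6.
The 15th slot belongs to stream B; its 10th term is 6.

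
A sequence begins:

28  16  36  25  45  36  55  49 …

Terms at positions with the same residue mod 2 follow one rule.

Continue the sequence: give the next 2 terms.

Split by position mod 2 into 2 tracks.
Subsequence A is 28, 36, 45, 55, which is triangular numbers n(n+1)/2 for n = 7, 8, ….
Subsequence B is 16, 25, 36, 49, which is the squares 4², 5², 6², ….
Position 9 → subsequence A, term 5 = 66.
The 10th slot belongs to subsequence B; its 5th term is 64.

66, 64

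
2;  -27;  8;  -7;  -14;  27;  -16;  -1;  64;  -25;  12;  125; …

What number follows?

-34

The terms cycle through 3 interleaved subsequences.
Subsequence A = 2, -7, -16, -25: arithmetic with common difference −9.
Subsequence B = -27, -14, -1, 12: adding 13 each time.
Subsequence C = 8, 27, 64, 125: perfect cubes starting at 2³.
Position 13 falls in subsequence A as its term 5, giving -34.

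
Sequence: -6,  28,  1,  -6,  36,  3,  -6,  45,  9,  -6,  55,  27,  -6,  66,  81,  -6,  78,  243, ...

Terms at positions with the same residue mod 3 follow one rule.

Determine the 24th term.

2187

Split by position mod 3: positions 1, 4, 7, … form one track, and each other residue class forms its own.
Subsequence A = -6, -6, -6, -6, -6, -6: always -6.
Subsequence B = 28, 36, 45, 55, 66, 78: the triangular numbers T_7, T_8, ….
Subsequence C = 1, 3, 9, 27, 81, 243: powers 3^0, 3^1, 3^2, ….
Position 24 → subsequence C, term 8 = 2187.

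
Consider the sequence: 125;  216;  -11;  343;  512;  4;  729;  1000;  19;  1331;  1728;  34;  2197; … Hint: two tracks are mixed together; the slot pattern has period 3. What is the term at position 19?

4913

Reading positions in blocks of 3 reveals the pattern AAB — 2 tracks woven together.
Track A: 125, 216, 343, 512, 729, 1000, 1331, 1728, 2197. Consecutive cubes n³ from n = 5.
Track B: -11, 4, 19, 34. Linear: a_n = -26 + 15·n.
Term 19 comes from track A (its 13th entry): 4913.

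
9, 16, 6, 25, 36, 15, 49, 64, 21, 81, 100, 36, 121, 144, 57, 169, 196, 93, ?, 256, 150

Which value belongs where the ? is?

225

The slot pattern repeats as AAB (period 3), so there are 2 interleaved tracks.
Subsequence A: 9, 16, 25, 36, 49, 64, 81, 100, 121, 144, 169, 196, ?, 256. Perfect squares starting at 3².
Subsequence B: 6, 15, 21, 36, 57, 93, 150. Fibonacci-style (each term is the sum of the two before it).
Subsequence A's pattern makes the blank 225.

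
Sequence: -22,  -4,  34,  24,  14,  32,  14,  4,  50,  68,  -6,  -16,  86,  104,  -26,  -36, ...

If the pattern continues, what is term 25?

The slot pattern repeats as AABB (period 4), so there are 2 interleaved tracks.
Subsequence A = -22, -4, 14, 32, 50, 68, 86, 104: arithmetic, step +18.
Subsequence B = 34, 24, 14, 4, -6, -16, -26, -36: arithmetic, step −10.
Term 25 comes from subsequence A (its 13th entry): 194.

194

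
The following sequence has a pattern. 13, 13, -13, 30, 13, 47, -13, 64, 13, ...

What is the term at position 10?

81

The terms cycle through 2 interleaved subsequences.
Track A = 13, -13, 13, -13, 13: oscillating between 13 and -13.
Track B = 13, 30, 47, 64: arithmetic, step +17.
Term 10 comes from track B (its 5th entry): 81.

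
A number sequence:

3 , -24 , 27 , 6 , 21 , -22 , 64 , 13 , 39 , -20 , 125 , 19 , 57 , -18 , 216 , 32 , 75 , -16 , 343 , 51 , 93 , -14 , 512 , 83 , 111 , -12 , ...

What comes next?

Split by position mod 4: positions 1, 5, 9, … form one track, and each other residue class forms its own.
Subsequence A: 3, 21, 39, 57, 75, 93, 111 — adding 18 each time.
Subsequence B: -24, -22, -20, -18, -16, -14, -12 — linear: a_n = -26 + 2·n.
Subsequence C: 27, 64, 125, 216, 343, 512 — perfect cubes starting at 3³.
Subsequence D: 6, 13, 19, 32, 51, 83 — each term equals the sum of the previous two.
The 27th slot belongs to subsequence C; its 7th term is 729.

729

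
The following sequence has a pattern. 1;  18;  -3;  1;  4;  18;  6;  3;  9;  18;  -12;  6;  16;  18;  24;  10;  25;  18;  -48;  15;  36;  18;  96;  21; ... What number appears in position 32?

Taking every 4th term gives 4 separate tracks.
Track A: 1, 4, 9, 16, 25, 36 (perfect squares starting at 1²).
Track B: 18, 18, 18, 18, 18, 18 (constant 18).
Track C: -3, 6, -12, 24, -48, 96 (multiplying by -2 each time).
Track D: 1, 3, 6, 10, 15, 21 (the triangular numbers T_1, T_2, …).
The 32nd slot belongs to track D; its 8th term is 36.

36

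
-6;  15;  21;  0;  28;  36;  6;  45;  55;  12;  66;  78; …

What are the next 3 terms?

Reading positions in blocks of 3 reveals the pattern ABB — 2 tracks woven together.
Stream A is -6, 0, 6, 12, which is arithmetic with common difference +6.
Stream B is 15, 21, 28, 36, 45, 55, 66, 78, which is the triangular numbers T_5, T_6, ….
Term 13 comes from stream A (its 5th entry): 18.
Position 14 → stream B, term 9 = 91.
Position 15 → stream B, term 10 = 105.

18, 91, 105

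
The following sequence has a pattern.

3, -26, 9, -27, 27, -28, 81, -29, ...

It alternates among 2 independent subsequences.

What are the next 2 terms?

Taking every 2nd term gives 2 separate tracks.
Subsequence A: 3, 9, 27, 81 (powers of 3).
Subsequence B: -26, -27, -28, -29 (arithmetic, step −1).
Position 9 falls in subsequence A as its term 5, giving 243.
Term 10 comes from subsequence B (its 5th entry): -30.

243, -30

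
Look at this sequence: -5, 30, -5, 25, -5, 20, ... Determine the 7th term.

Positions 1, 3, 5, … form one subsequence and positions 2, 4, 6, … form another.
Subsequence A: -5, -5, -5 (always -5).
Subsequence B: 30, 25, 20 (arithmetic with common difference −5).
The 7th slot belongs to subsequence A; its 4th term is -5.

-5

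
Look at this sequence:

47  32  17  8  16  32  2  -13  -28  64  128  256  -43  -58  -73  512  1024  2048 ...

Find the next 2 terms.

Positions follow the repeating pattern AAABBB; grouping by letter gives 2 tracks.
Track A = 47, 32, 17, 2, -13, -28, -43, -58, -73: linear: a_n = 62 − 15·n.
Track B = 8, 16, 32, 64, 128, 256, 512, 1024, 2048: powers 2^3, 2^4, 2^5, ….
Term 19 comes from track A (its 10th entry): -88.
The 20th slot belongs to track A; its 11th term is -103.

-88, -103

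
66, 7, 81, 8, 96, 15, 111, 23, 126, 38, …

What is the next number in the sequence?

Split by position mod 2 into 2 tracks.
Subsequence A is 66, 81, 96, 111, 126, which is adding 15 each time.
Subsequence B is 7, 8, 15, 23, 38, which is a Fibonacci-like recurrence a_n = a_{n-1} + a_{n-2}.
Position 11 falls in subsequence A as its term 6, giving 141.

141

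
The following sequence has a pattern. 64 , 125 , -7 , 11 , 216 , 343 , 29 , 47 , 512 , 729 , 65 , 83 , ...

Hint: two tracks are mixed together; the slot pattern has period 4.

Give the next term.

Positions follow the repeating pattern AABB; grouping by letter gives 2 tracks.
Track A: 64, 125, 216, 343, 512, 729 (perfect cubes starting at 4³).
Track B: -7, 11, 29, 47, 65, 83 (arithmetic with common difference +18).
Term 13 comes from track A (its 7th entry): 1000.

1000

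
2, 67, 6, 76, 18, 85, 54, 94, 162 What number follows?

Odd-indexed and even-indexed terms follow separate rules.
Stream A: 2, 6, 18, 54, 162 (multiplying by 3 each time).
Stream B: 67, 76, 85, 94 (adding 9 each time).
Position 10 falls in stream B as its term 5, giving 103.

103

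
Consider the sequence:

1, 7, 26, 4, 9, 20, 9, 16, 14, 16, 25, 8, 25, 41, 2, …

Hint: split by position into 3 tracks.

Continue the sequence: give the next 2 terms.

36, 66

Split by position mod 3 into 3 tracks.
Track A = 1, 4, 9, 16, 25: perfect squares starting at 1².
Track B = 7, 9, 16, 25, 41: Fibonacci-style (each term is the sum of the two before it).
Track C = 26, 20, 14, 8, 2: arithmetic, step −6.
Term 16 comes from track A (its 6th entry): 36.
The 17th slot belongs to track B; its 6th term is 66.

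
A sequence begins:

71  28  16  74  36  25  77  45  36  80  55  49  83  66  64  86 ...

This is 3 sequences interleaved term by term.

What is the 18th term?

81

Read the sequence 3 terms at a time; column i is its own pattern.
Track A: 71, 74, 77, 80, 83, 86 (arithmetic with common difference +3).
Track B: 28, 36, 45, 55, 66 (the triangular numbers T_7, T_8, …).
Track C: 16, 25, 36, 49, 64 (the squares 4², 5², 6², …).
Position 18 falls in track C as its term 6, giving 81.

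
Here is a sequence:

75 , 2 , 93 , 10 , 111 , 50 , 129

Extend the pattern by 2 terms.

250, 147

Positions 1, 3, 5, … form one subsequence and positions 2, 4, 6, … form another.
Track A = 75, 93, 111, 129: arithmetic with common difference +18.
Track B = 2, 10, 50: geometric with ratio 5.
The 8th slot belongs to track B; its 4th term is 250.
The 9th slot belongs to track A; its 5th term is 147.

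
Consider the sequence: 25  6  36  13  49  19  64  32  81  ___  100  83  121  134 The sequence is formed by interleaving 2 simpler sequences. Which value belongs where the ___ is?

Odd-indexed and even-indexed terms follow separate rules.
Track A = 25, 36, 49, 64, 81, 100, 121: consecutive squares n² from n = 5.
Track B = 6, 13, 19, 32, ?, 83, 134: each term equals the sum of the previous two.
So the missing entry in track B is 51.

51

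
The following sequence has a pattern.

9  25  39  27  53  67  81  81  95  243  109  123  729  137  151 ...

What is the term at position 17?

The slot pattern repeats as ABB (period 3), so there are 2 interleaved tracks.
Stream A is 9, 27, 81, 243, 729, which is powers of 3.
Stream B is 25, 39, 53, 67, 81, 95, 109, 123, 137, 151, which is adding 14 each time.
Term 17 comes from stream B (its 11th entry): 165.

165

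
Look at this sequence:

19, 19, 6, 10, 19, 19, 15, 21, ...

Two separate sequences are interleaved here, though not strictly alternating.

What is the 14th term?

Reading positions in blocks of 4 reveals the pattern AABB — 2 tracks woven together.
Stream A = 19, 19, 19, 19: the constant sequence 19.
Stream B = 6, 10, 15, 21: triangular numbers n(n+1)/2 for n = 3, 4, ….
Position 14 → stream A, term 8 = 19.

19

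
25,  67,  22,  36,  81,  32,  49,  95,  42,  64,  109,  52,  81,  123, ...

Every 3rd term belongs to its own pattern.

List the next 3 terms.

62, 100, 137

Read the sequence 3 terms at a time; column i is its own pattern.
Stream A is 25, 36, 49, 64, 81, which is consecutive squares n² from n = 5.
Stream B is 67, 81, 95, 109, 123, which is linear: a_n = 53 + 14·n.
Stream C is 22, 32, 42, 52, which is arithmetic with common difference +10.
Term 15 comes from stream C (its 5th entry): 62.
The 16th slot belongs to stream A; its 6th term is 100.
Position 17 → stream B, term 6 = 137.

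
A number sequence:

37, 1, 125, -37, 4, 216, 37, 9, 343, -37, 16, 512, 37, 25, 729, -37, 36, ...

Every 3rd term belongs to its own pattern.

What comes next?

Split by position mod 3: positions 1, 4, 7, … form one track, and each other residue class forms its own.
Stream A = 37, -37, 37, -37, 37, -37: alternating ±37.
Stream B = 1, 4, 9, 16, 25, 36: perfect squares starting at 1².
Stream C = 125, 216, 343, 512, 729: perfect cubes starting at 5³.
Position 18 falls in stream C as its term 6, giving 1000.

1000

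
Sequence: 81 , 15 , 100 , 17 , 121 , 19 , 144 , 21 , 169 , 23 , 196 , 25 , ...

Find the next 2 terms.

Split by position mod 2 into 2 tracks.
Subsequence A: 81, 100, 121, 144, 169, 196 — consecutive squares n² from n = 9.
Subsequence B: 15, 17, 19, 21, 23, 25 — linear: a_n = 13 + 2·n.
The 13th slot belongs to subsequence A; its 7th term is 225.
Position 14 → subsequence B, term 7 = 27.

225, 27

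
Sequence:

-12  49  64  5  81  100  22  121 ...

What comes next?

144

The slot pattern repeats as ABB (period 3), so there are 2 interleaved tracks.
Subsequence A: -12, 5, 22 — arithmetic, step +17.
Subsequence B: 49, 64, 81, 100, 121 — perfect squares starting at 7².
The 9th slot belongs to subsequence B; its 6th term is 144.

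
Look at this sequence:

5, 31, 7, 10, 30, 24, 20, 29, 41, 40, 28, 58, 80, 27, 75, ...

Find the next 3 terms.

Split by position mod 3 into 3 tracks.
Track A: 5, 10, 20, 40, 80 — geometric with ratio 2.
Track B: 31, 30, 29, 28, 27 — linear: a_n = 32 − n.
Track C: 7, 24, 41, 58, 75 — adding 17 each time.
Position 16 → track A, term 6 = 160.
Term 17 comes from track B (its 6th entry): 26.
Position 18 → track C, term 6 = 92.

160, 26, 92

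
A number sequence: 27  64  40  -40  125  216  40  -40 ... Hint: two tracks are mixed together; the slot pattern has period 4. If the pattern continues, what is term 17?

Reading positions in blocks of 4 reveals the pattern AABB — 2 tracks woven together.
Stream A: 27, 64, 125, 216 — consecutive cubes n³ from n = 3.
Stream B: 40, -40, 40, -40 — oscillating between 40 and -40.
Term 17 comes from stream A (its 9th entry): 1331.

1331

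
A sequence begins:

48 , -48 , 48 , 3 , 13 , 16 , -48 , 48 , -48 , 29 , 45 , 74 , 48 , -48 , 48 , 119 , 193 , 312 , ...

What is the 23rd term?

817

Positions follow the repeating pattern AAABBB; grouping by letter gives 2 tracks.
Track A: 48, -48, 48, -48, 48, -48, 48, -48, 48 (alternating ±48).
Track B: 3, 13, 16, 29, 45, 74, 119, 193, 312 (each term equals the sum of the previous two).
Position 23 falls in track B as its term 11, giving 817.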